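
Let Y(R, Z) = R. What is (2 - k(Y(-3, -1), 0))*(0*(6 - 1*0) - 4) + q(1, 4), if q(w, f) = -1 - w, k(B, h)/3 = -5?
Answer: -70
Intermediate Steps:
k(B, h) = -15 (k(B, h) = 3*(-5) = -15)
(2 - k(Y(-3, -1), 0))*(0*(6 - 1*0) - 4) + q(1, 4) = (2 - 1*(-15))*(0*(6 - 1*0) - 4) + (-1 - 1*1) = (2 + 15)*(0*(6 + 0) - 4) + (-1 - 1) = 17*(0*6 - 4) - 2 = 17*(0 - 4) - 2 = 17*(-4) - 2 = -68 - 2 = -70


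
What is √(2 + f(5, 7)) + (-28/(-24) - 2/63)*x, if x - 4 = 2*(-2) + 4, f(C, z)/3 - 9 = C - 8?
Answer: 286/63 + 2*√5 ≈ 9.0118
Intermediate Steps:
f(C, z) = 3 + 3*C (f(C, z) = 27 + 3*(C - 8) = 27 + 3*(-8 + C) = 27 + (-24 + 3*C) = 3 + 3*C)
x = 4 (x = 4 + (2*(-2) + 4) = 4 + (-4 + 4) = 4 + 0 = 4)
√(2 + f(5, 7)) + (-28/(-24) - 2/63)*x = √(2 + (3 + 3*5)) + (-28/(-24) - 2/63)*4 = √(2 + (3 + 15)) + (-28*(-1/24) - 2*1/63)*4 = √(2 + 18) + (7/6 - 2/63)*4 = √20 + (143/126)*4 = 2*√5 + 286/63 = 286/63 + 2*√5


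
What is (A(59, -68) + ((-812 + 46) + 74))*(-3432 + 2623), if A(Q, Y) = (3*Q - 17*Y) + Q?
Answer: -566300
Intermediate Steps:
A(Q, Y) = -17*Y + 4*Q (A(Q, Y) = (-17*Y + 3*Q) + Q = -17*Y + 4*Q)
(A(59, -68) + ((-812 + 46) + 74))*(-3432 + 2623) = ((-17*(-68) + 4*59) + ((-812 + 46) + 74))*(-3432 + 2623) = ((1156 + 236) + (-766 + 74))*(-809) = (1392 - 692)*(-809) = 700*(-809) = -566300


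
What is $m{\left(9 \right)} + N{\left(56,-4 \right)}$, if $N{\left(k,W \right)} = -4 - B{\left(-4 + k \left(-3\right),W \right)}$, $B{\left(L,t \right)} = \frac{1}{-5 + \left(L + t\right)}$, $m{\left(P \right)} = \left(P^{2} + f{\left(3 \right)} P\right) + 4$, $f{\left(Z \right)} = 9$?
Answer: $\frac{29323}{181} \approx 162.01$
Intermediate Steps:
$m{\left(P \right)} = 4 + P^{2} + 9 P$ ($m{\left(P \right)} = \left(P^{2} + 9 P\right) + 4 = 4 + P^{2} + 9 P$)
$B{\left(L,t \right)} = \frac{1}{-5 + L + t}$
$N{\left(k,W \right)} = -4 - \frac{1}{-9 + W - 3 k}$ ($N{\left(k,W \right)} = -4 - \frac{1}{-5 + \left(-4 + k \left(-3\right)\right) + W} = -4 - \frac{1}{-5 - \left(4 + 3 k\right) + W} = -4 - \frac{1}{-9 + W - 3 k}$)
$m{\left(9 \right)} + N{\left(56,-4 \right)} = \left(4 + 9^{2} + 9 \cdot 9\right) + \frac{-35 - 672 + 4 \left(-4\right)}{9 - -4 + 3 \cdot 56} = \left(4 + 81 + 81\right) + \frac{-35 - 672 - 16}{9 + 4 + 168} = 166 + \frac{1}{181} \left(-723\right) = 166 - \frac{723}{181} = \frac{29323}{181}$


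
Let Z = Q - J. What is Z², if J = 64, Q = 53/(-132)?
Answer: 72267001/17424 ≈ 4147.6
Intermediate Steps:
Q = -53/132 (Q = 53*(-1/132) = -53/132 ≈ -0.40152)
Z = -8501/132 (Z = -53/132 - 1*64 = -53/132 - 64 = -8501/132 ≈ -64.401)
Z² = (-8501/132)² = 72267001/17424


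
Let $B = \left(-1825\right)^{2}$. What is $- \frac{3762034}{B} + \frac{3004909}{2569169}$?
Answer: $\frac{342923908379}{8556938500625} \approx 0.040076$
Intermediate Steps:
$B = 3330625$
$- \frac{3762034}{B} + \frac{3004909}{2569169} = - \frac{3762034}{3330625} + \frac{3004909}{2569169} = \frac{342923908379}{8556938500625}$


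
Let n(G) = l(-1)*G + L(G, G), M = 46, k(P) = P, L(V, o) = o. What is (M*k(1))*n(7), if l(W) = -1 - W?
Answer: 322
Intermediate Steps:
n(G) = G (n(G) = (-1 - 1*(-1))*G + G = (-1 + 1)*G + G = 0*G + G = 0 + G = G)
(M*k(1))*n(7) = (46*1)*7 = 46*7 = 322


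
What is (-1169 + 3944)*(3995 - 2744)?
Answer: 3471525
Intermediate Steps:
(-1169 + 3944)*(3995 - 2744) = 2775*1251 = 3471525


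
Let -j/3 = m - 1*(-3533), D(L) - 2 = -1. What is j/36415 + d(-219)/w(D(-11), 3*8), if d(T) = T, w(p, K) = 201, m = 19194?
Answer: -7226422/2439805 ≈ -2.9619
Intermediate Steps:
D(L) = 1 (D(L) = 2 - 1 = 1)
j = -68181 (j = -3*(19194 - 1*(-3533)) = -3*(19194 + 3533) = -3*22727 = -68181)
j/36415 + d(-219)/w(D(-11), 3*8) = -68181/36415 - 219/201 = -68181*1/36415 - 219*1/201 = -68181/36415 - 73/67 = -7226422/2439805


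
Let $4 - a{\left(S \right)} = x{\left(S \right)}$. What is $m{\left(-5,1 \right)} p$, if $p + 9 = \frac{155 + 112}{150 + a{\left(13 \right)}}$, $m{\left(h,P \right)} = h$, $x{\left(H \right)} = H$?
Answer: $\frac{1670}{47} \approx 35.532$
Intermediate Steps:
$a{\left(S \right)} = 4 - S$
$p = - \frac{334}{47}$ ($p = -9 + \frac{155 + 112}{150 + \left(4 - 13\right)} = -9 + \frac{267}{150 + \left(4 - 13\right)} = -9 + \frac{267}{150 - 9} = -9 + \frac{267}{141} = -9 + 267 \cdot \frac{1}{141} = -9 + \frac{89}{47} = - \frac{334}{47} \approx -7.1064$)
$m{\left(-5,1 \right)} p = \left(-5\right) \left(- \frac{334}{47}\right) = \frac{1670}{47}$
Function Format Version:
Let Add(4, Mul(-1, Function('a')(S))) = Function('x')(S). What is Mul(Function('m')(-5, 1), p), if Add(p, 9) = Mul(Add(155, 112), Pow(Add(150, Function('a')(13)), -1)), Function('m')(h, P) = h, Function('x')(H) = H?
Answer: Rational(1670, 47) ≈ 35.532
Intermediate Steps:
Function('a')(S) = Add(4, Mul(-1, S))
p = Rational(-334, 47) (p = Add(-9, Mul(Add(155, 112), Pow(Add(150, Add(4, Mul(-1, 13))), -1))) = Add(-9, Mul(267, Pow(Add(150, Add(4, -13)), -1))) = Add(-9, Mul(267, Pow(Add(150, -9), -1))) = Add(-9, Mul(267, Pow(141, -1))) = Add(-9, Mul(267, Rational(1, 141))) = Add(-9, Rational(89, 47)) = Rational(-334, 47) ≈ -7.1064)
Mul(Function('m')(-5, 1), p) = Mul(-5, Rational(-334, 47)) = Rational(1670, 47)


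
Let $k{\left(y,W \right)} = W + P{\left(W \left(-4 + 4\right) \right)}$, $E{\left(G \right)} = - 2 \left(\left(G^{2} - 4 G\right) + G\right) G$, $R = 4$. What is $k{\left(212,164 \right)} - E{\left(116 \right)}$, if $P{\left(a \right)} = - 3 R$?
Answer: $3041208$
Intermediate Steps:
$P{\left(a \right)} = -12$ ($P{\left(a \right)} = \left(-3\right) 4 = -12$)
$E{\left(G \right)} = G \left(- 2 G^{2} + 6 G\right)$ ($E{\left(G \right)} = - 2 \left(G^{2} - 3 G\right) G = \left(- 2 G^{2} + 6 G\right) G = G \left(- 2 G^{2} + 6 G\right)$)
$k{\left(y,W \right)} = -12 + W$ ($k{\left(y,W \right)} = W - 12 = -12 + W$)
$k{\left(212,164 \right)} - E{\left(116 \right)} = \left(-12 + 164\right) - 2 \cdot 116^{2} \left(3 - 116\right) = 152 - 2 \cdot 13456 \left(3 - 116\right) = 152 - 2 \cdot 13456 \left(-113\right) = 152 - -3041056 = 152 + 3041056 = 3041208$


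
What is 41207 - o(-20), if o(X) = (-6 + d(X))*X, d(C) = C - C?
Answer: 41087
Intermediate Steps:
d(C) = 0
o(X) = -6*X (o(X) = (-6 + 0)*X = -6*X)
41207 - o(-20) = 41207 - (-6)*(-20) = 41207 - 1*120 = 41207 - 120 = 41087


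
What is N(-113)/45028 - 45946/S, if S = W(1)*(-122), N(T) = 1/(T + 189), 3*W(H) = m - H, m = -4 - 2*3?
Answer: -235849638961/2296247888 ≈ -102.71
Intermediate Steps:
m = -10 (m = -4 - 6 = -10)
W(H) = -10/3 - H/3 (W(H) = (-10 - H)/3 = -10/3 - H/3)
N(T) = 1/(189 + T)
S = 1342/3 (S = (-10/3 - 1/3*1)*(-122) = (-10/3 - 1/3)*(-122) = -11/3*(-122) = 1342/3 ≈ 447.33)
N(-113)/45028 - 45946/S = 1/((189 - 113)*45028) - 45946/1342/3 = (1/45028)/76 - 45946*3/1342 = (1/76)*(1/45028) - 68919/671 = 1/3422128 - 68919/671 = -235849638961/2296247888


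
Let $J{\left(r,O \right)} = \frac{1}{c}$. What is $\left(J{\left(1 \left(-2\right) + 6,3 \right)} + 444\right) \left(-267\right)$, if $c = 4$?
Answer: $- \frac{474459}{4} \approx -1.1861 \cdot 10^{5}$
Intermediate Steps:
$J{\left(r,O \right)} = \frac{1}{4}$
$\left(J{\left(1 \left(-2\right) + 6,3 \right)} + 444\right) \left(-267\right) = \left(\frac{1}{4} + 444\right) \left(-267\right) = \frac{1777}{4} \left(-267\right) = - \frac{474459}{4}$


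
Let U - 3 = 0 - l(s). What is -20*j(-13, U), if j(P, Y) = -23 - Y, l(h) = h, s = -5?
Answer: 620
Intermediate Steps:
U = 8 (U = 3 + (0 - 1*(-5)) = 3 + (0 + 5) = 3 + 5 = 8)
-20*j(-13, U) = -20*(-23 - 1*8) = -20*(-23 - 8) = -20*(-31) = 620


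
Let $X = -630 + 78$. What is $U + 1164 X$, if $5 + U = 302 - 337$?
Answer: $-642568$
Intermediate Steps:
$U = -40$ ($U = -5 + \left(302 - 337\right) = -5 - 35 = -40$)
$X = -552$
$U + 1164 X = -40 + 1164 \left(-552\right) = -40 - 642528 = -642568$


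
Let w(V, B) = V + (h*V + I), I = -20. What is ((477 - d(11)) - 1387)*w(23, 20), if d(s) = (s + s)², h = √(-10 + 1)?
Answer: -4182 - 96186*I ≈ -4182.0 - 96186.0*I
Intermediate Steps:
h = 3*I (h = √(-9) = 3*I ≈ 3.0*I)
w(V, B) = -20 + V + 3*I*V (w(V, B) = V + ((3*I)*V - 20) = V + (3*I*V - 20) = V + (-20 + 3*I*V) = -20 + V + 3*I*V)
d(s) = 4*s² (d(s) = (2*s)² = 4*s²)
((477 - d(11)) - 1387)*w(23, 20) = ((477 - 4*11²) - 1387)*(-20 + 23 + 3*I*23) = ((477 - 4*121) - 1387)*(-20 + 23 + 69*I) = ((477 - 1*484) - 1387)*(3 + 69*I) = ((477 - 484) - 1387)*(3 + 69*I) = (-7 - 1387)*(3 + 69*I) = -1394*(3 + 69*I) = -4182 - 96186*I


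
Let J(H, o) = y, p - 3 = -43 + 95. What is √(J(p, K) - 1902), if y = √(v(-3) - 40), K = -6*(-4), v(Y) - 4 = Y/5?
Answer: √(-47550 + 5*I*√915)/5 ≈ 0.069359 + 43.612*I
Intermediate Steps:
v(Y) = 4 + Y/5
K = 24
p = 55 (p = 3 + (-43 + 95) = 3 + 52 = 55)
y = I*√915/5 (y = √((4 + (⅕)*(-3)) - 40) = √((4 - ⅗) - 40) = √(17/5 - 40) = √(-183/5) = I*√915/5 ≈ 6.0498*I)
J(H, o) = I*√915/5
√(J(p, K) - 1902) = √(I*√915/5 - 1902) = √(-1902 + I*√915/5)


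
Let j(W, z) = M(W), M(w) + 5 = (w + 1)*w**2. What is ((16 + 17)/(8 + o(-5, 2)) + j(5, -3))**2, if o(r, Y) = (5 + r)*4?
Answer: 1423249/64 ≈ 22238.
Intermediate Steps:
o(r, Y) = 20 + 4*r
M(w) = -5 + w**2*(1 + w) (M(w) = -5 + (w + 1)*w**2 = -5 + (1 + w)*w**2 = -5 + w**2*(1 + w))
j(W, z) = -5 + W**2 + W**3
((16 + 17)/(8 + o(-5, 2)) + j(5, -3))**2 = ((16 + 17)/(8 + (20 + 4*(-5))) + (-5 + 5**2 + 5**3))**2 = (33/(8 + (20 - 20)) + (-5 + 25 + 125))**2 = (33/(8 + 0) + 145)**2 = (33/8 + 145)**2 = (1193/8)**2 = 1423249/64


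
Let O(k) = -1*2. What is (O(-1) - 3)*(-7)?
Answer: 35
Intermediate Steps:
O(k) = -2
(O(-1) - 3)*(-7) = (-2 - 3)*(-7) = -5*(-7) = 35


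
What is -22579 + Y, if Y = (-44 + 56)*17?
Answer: -22375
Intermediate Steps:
Y = 204 (Y = 12*17 = 204)
-22579 + Y = -22579 + 204 = -22375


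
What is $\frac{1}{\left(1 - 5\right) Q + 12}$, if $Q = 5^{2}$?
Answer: $- \frac{1}{88} \approx -0.011364$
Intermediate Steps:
$Q = 25$
$\frac{1}{\left(1 - 5\right) Q + 12} = \frac{1}{\left(1 - 5\right) 25 + 12} = \frac{1}{\left(-4\right) 25 + 12} = \frac{1}{-100 + 12} = \frac{1}{-88} = - \frac{1}{88}$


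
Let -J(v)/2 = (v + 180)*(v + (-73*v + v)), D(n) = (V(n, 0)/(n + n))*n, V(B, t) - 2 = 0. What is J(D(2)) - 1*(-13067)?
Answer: 38769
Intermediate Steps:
V(B, t) = 2 (V(B, t) = 2 + 0 = 2)
D(n) = 1 (D(n) = (2/(n + n))*n = (2/(2*n))*n = ((1/(2*n))*2)*n = n/n = 1)
J(v) = 142*v*(180 + v) (J(v) = -2*(v + 180)*(v + (-73*v + v)) = -2*(180 + v)*(v - 72*v) = -2*(180 + v)*(-71*v) = -(-142)*v*(180 + v) = 142*v*(180 + v))
J(D(2)) - 1*(-13067) = 142*1*(180 + 1) - 1*(-13067) = 142*1*181 + 13067 = 25702 + 13067 = 38769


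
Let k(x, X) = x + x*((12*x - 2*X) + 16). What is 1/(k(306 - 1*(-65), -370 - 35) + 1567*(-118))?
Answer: 1/1773603 ≈ 5.6382e-7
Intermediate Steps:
k(x, X) = x + x*(16 - 2*X + 12*x) (k(x, X) = x + x*((-2*X + 12*x) + 16) = x + x*(16 - 2*X + 12*x))
1/(k(306 - 1*(-65), -370 - 35) + 1567*(-118)) = 1/((306 - 1*(-65))*(17 - 2*(-370 - 35) + 12*(306 - 1*(-65))) + 1567*(-118)) = 1/((306 + 65)*(17 - 2*(-405) + 12*(306 + 65)) - 184906) = 1/(371*(17 + 810 + 12*371) - 184906) = 1/(371*(17 + 810 + 4452) - 184906) = 1/(371*5279 - 184906) = 1/(1958509 - 184906) = 1/1773603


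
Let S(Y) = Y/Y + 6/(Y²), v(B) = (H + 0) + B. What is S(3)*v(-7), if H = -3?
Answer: -50/3 ≈ -16.667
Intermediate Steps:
v(B) = -3 + B (v(B) = (-3 + 0) + B = -3 + B)
S(Y) = 1 + 6/Y²
S(3)*v(-7) = (1 + 6/3²)*(-3 - 7) = (1 + 6*(⅑))*(-10) = (1 + ⅔)*(-10) = (5/3)*(-10) = -50/3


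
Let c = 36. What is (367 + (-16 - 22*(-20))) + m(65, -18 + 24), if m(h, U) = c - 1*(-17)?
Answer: 844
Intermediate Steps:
m(h, U) = 53 (m(h, U) = 36 - 1*(-17) = 36 + 17 = 53)
(367 + (-16 - 22*(-20))) + m(65, -18 + 24) = (367 + (-16 - 22*(-20))) + 53 = (367 + (-16 + 440)) + 53 = (367 + 424) + 53 = 791 + 53 = 844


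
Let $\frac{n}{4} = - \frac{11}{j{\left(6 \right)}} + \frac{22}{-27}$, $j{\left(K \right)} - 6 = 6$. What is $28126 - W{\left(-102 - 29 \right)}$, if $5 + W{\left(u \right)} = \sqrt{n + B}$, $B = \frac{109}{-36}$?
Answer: $28131 - \frac{5 i \sqrt{129}}{18} \approx 28131.0 - 3.1549 i$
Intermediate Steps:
$j{\left(K \right)} = 12$ ($j{\left(K \right)} = 6 + 6 = 12$)
$B = - \frac{109}{36}$ ($B = 109 \left(- \frac{1}{36}\right) = - \frac{109}{36} \approx -3.0278$)
$n = - \frac{187}{27}$ ($n = 4 \left(- \frac{11}{12} + \frac{22}{-27}\right) = 4 \left(\left(-11\right) \frac{1}{12} + 22 \left(- \frac{1}{27}\right)\right) = 4 \left(- \frac{11}{12} - \frac{22}{27}\right) = 4 \left(- \frac{187}{108}\right) = - \frac{187}{27} \approx -6.9259$)
$W{\left(u \right)} = -5 + \frac{5 i \sqrt{129}}{18}$ ($W{\left(u \right)} = -5 + \sqrt{- \frac{187}{27} - \frac{109}{36}} = -5 + \sqrt{- \frac{1075}{108}} = -5 + \frac{5 i \sqrt{129}}{18}$)
$28126 - W{\left(-102 - 29 \right)} = 28126 - \left(-5 + \frac{5 i \sqrt{129}}{18}\right) = 28126 + \left(5 - \frac{5 i \sqrt{129}}{18}\right) = 28131 - \frac{5 i \sqrt{129}}{18}$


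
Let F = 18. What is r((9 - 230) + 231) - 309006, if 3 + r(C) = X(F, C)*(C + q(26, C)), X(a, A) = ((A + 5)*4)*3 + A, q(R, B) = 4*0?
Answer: -307109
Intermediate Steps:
q(R, B) = 0
X(a, A) = 60 + 13*A (X(a, A) = ((5 + A)*4)*3 + A = (20 + 4*A)*3 + A = (60 + 12*A) + A = 60 + 13*A)
r(C) = -3 + C*(60 + 13*C) (r(C) = -3 + (60 + 13*C)*(C + 0) = -3 + (60 + 13*C)*C = -3 + C*(60 + 13*C))
r((9 - 230) + 231) - 309006 = (-3 + ((9 - 230) + 231)*(60 + 13*((9 - 230) + 231))) - 309006 = (-3 + (-221 + 231)*(60 + 13*(-221 + 231))) - 309006 = (-3 + 10*(60 + 13*10)) - 309006 = (-3 + 10*(60 + 130)) - 309006 = (-3 + 10*190) - 309006 = (-3 + 1900) - 309006 = 1897 - 309006 = -307109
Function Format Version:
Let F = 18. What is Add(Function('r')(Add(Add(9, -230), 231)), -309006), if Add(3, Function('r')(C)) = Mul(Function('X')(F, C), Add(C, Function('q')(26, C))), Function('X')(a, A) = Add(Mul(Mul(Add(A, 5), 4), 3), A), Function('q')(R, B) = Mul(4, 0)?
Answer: -307109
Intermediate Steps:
Function('q')(R, B) = 0
Function('X')(a, A) = Add(60, Mul(13, A)) (Function('X')(a, A) = Add(Mul(Mul(Add(5, A), 4), 3), A) = Add(Mul(Add(20, Mul(4, A)), 3), A) = Add(Add(60, Mul(12, A)), A) = Add(60, Mul(13, A)))
Function('r')(C) = Add(-3, Mul(C, Add(60, Mul(13, C)))) (Function('r')(C) = Add(-3, Mul(Add(60, Mul(13, C)), Add(C, 0))) = Add(-3, Mul(Add(60, Mul(13, C)), C)) = Add(-3, Mul(C, Add(60, Mul(13, C)))))
Add(Function('r')(Add(Add(9, -230), 231)), -309006) = Add(Add(-3, Mul(Add(Add(9, -230), 231), Add(60, Mul(13, Add(Add(9, -230), 231))))), -309006) = Add(Add(-3, Mul(Add(-221, 231), Add(60, Mul(13, Add(-221, 231))))), -309006) = Add(Add(-3, Mul(10, Add(60, Mul(13, 10)))), -309006) = Add(Add(-3, Mul(10, Add(60, 130))), -309006) = Add(Add(-3, Mul(10, 190)), -309006) = Add(Add(-3, 1900), -309006) = Add(1897, -309006) = -307109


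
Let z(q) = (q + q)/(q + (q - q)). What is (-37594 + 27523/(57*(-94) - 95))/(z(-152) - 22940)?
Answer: 68342535/41693638 ≈ 1.6392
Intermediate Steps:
z(q) = 2 (z(q) = (2*q)/(q + 0) = (2*q)/q = 2)
(-37594 + 27523/(57*(-94) - 95))/(z(-152) - 22940) = (-37594 + 27523/(57*(-94) - 95))/(2 - 22940) = (-37594 + 27523/(-5358 - 95))/(-22938) = (-37594 + 27523/(-5453))*(-1/22938) = (-37594 + 27523*(-1/5453))*(-1/22938) = (-37594 - 27523/5453)*(-1/22938) = -205027605/5453*(-1/22938) = 68342535/41693638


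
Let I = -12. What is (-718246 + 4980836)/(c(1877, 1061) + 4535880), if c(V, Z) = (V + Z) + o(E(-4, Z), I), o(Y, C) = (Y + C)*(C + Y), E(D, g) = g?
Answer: 4262590/5639219 ≈ 0.75588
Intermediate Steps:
o(Y, C) = (C + Y)² (o(Y, C) = (C + Y)*(C + Y) = (C + Y)²)
c(V, Z) = V + Z + (-12 + Z)² (c(V, Z) = (V + Z) + (-12 + Z)² = V + Z + (-12 + Z)²)
(-718246 + 4980836)/(c(1877, 1061) + 4535880) = (-718246 + 4980836)/((1877 + 1061 + (-12 + 1061)²) + 4535880) = 4262590/((1877 + 1061 + 1049²) + 4535880) = 4262590/((1877 + 1061 + 1100401) + 4535880) = 4262590/(1103339 + 4535880) = 4262590/5639219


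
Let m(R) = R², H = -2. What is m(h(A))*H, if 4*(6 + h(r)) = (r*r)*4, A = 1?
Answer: -50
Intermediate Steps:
h(r) = -6 + r² (h(r) = -6 + ((r*r)*4)/4 = -6 + (r²*4)/4 = -6 + (4*r²)/4 = -6 + r²)
m(h(A))*H = (-6 + 1²)²*(-2) = (-6 + 1)²*(-2) = (-5)²*(-2) = 25*(-2) = -50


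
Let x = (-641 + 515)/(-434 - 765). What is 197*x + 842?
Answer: 1034380/1199 ≈ 862.70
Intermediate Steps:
x = 126/1199 (x = -126/(-1199) = -126*(-1/1199) = 126/1199 ≈ 0.10509)
197*x + 842 = 197*(126/1199) + 842 = 24822/1199 + 842 = 1034380/1199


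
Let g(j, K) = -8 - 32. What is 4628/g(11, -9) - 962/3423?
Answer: -3970031/34230 ≈ -115.98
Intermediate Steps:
g(j, K) = -40
4628/g(11, -9) - 962/3423 = 4628/(-40) - 962/3423 = 4628*(-1/40) - 962*1/3423 = -1157/10 - 962/3423 = -3970031/34230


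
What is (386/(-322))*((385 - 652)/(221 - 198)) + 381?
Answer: 1462374/3703 ≈ 394.92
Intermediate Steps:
(386/(-322))*((385 - 652)/(221 - 198)) + 381 = (386*(-1/322))*(-267/23) + 381 = -(-51531)/(161*23) + 381 = -193/161*(-267/23) + 381 = 51531/3703 + 381 = 1462374/3703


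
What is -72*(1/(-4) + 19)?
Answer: -1350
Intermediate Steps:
-72*(1/(-4) + 19) = -72*(-¼ + 19) = -72*75/4 = -1350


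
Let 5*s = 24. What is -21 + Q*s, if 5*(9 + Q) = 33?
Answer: -813/25 ≈ -32.520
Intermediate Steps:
Q = -12/5 (Q = -9 + (⅕)*33 = -9 + 33/5 = -12/5 ≈ -2.4000)
s = 24/5 (s = (⅕)*24 = 24/5 ≈ 4.8000)
-21 + Q*s = -21 - 12/5*24/5 = -21 - 288/25 = -813/25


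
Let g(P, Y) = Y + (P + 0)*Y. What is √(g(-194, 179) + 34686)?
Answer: √139 ≈ 11.790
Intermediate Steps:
g(P, Y) = Y + P*Y
√(g(-194, 179) + 34686) = √(179*(1 - 194) + 34686) = √(179*(-193) + 34686) = √(-34547 + 34686) = √139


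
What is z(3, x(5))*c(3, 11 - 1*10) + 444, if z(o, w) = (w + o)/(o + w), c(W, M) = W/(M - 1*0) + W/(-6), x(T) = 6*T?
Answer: 893/2 ≈ 446.50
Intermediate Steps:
c(W, M) = -W/6 + W/M (c(W, M) = W/(M + 0) + W*(-1/6) = W/M - W/6 = -W/6 + W/M)
z(o, w) = 1 (z(o, w) = (o + w)/(o + w) = 1)
z(3, x(5))*c(3, 11 - 1*10) + 444 = 1*(-1/6*3 + 3/(11 - 1*10)) + 444 = 1*(-1/2 + 3/(11 - 10)) + 444 = 1*(-1/2 + 3/1) + 444 = 1*(-1/2 + 3*1) + 444 = 1*(-1/2 + 3) + 444 = 1*(5/2) + 444 = 5/2 + 444 = 893/2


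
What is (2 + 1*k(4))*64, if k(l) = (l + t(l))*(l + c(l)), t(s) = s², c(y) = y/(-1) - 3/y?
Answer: -832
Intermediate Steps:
c(y) = -y - 3/y (c(y) = y*(-1) - 3/y = -y - 3/y)
k(l) = -3*(l + l²)/l (k(l) = (l + l²)*(l + (-l - 3/l)) = (l + l²)*(-3/l) = -3*(l + l²)/l)
(2 + 1*k(4))*64 = (2 + 1*(-3 - 3*4))*64 = (2 + 1*(-3 - 12))*64 = (2 + 1*(-15))*64 = (2 - 15)*64 = -13*64 = -832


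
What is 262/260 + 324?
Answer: 42251/130 ≈ 325.01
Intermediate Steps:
262/260 + 324 = (1/260)*262 + 324 = 131/130 + 324 = 42251/130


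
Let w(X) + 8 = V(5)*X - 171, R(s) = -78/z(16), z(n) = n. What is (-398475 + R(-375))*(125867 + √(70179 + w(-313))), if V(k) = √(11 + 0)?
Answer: -401243731413/8 - 3187839*√(70000 - 313*√11)/8 ≈ -5.0260e+10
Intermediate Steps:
V(k) = √11
R(s) = -39/8 (R(s) = -78/16 = -78*1/16 = -39/8)
w(X) = -179 + X*√11 (w(X) = -8 + (√11*X - 171) = -8 + (X*√11 - 171) = -8 + (-171 + X*√11) = -179 + X*√11)
(-398475 + R(-375))*(125867 + √(70179 + w(-313))) = (-398475 - 39/8)*(125867 + √(70179 + (-179 - 313*√11))) = -3187839*(125867 + √(70000 - 313*√11))/8 = -401243731413/8 - 3187839*√(70000 - 313*√11)/8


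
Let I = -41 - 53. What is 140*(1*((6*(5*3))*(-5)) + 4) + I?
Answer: -62534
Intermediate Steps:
I = -94
140*(1*((6*(5*3))*(-5)) + 4) + I = 140*(1*((6*(5*3))*(-5)) + 4) - 94 = 140*(1*((6*15)*(-5)) + 4) - 94 = 140*(1*(90*(-5)) + 4) - 94 = 140*(1*(-450) + 4) - 94 = 140*(-450 + 4) - 94 = 140*(-446) - 94 = -62440 - 94 = -62534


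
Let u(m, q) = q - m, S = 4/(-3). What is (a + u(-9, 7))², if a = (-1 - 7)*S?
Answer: 6400/9 ≈ 711.11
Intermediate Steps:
S = -4/3 (S = 4*(-⅓) = -4/3 ≈ -1.3333)
a = 32/3 (a = (-1 - 7)*(-4/3) = -8*(-4/3) = 32/3 ≈ 10.667)
(a + u(-9, 7))² = (32/3 + (7 - 1*(-9)))² = (32/3 + (7 + 9))² = (32/3 + 16)² = (80/3)² = 6400/9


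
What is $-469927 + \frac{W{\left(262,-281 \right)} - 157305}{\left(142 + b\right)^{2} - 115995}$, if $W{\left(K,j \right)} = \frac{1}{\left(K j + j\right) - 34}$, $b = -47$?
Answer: $- \frac{1858330113827622}{3954520445} \approx -4.6993 \cdot 10^{5}$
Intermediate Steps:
$W{\left(K,j \right)} = \frac{1}{-34 + j + K j}$ ($W{\left(K,j \right)} = \frac{1}{\left(j + K j\right) - 34} = \frac{1}{-34 + j + K j}$)
$-469927 + \frac{W{\left(262,-281 \right)} - 157305}{\left(142 + b\right)^{2} - 115995} = -469927 + \frac{\frac{1}{-34 - 281 + 262 \left(-281\right)} - 157305}{\left(142 - 47\right)^{2} - 115995} = -469927 + \frac{\frac{1}{-34 - 281 - 73622} - 157305}{95^{2} - 115995} = -469927 + \frac{\frac{1}{-73937} - 157305}{9025 - 115995} = -469927 + \frac{- \frac{1}{73937} - 157305}{-106970} = -469927 - - \frac{5815329893}{3954520445} = -469927 + \frac{5815329893}{3954520445} = - \frac{1858330113827622}{3954520445}$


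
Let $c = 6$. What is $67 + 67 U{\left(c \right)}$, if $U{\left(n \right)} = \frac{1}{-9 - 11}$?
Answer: $\frac{1273}{20} \approx 63.65$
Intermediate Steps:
$U{\left(n \right)} = - \frac{1}{20}$ ($U{\left(n \right)} = \frac{1}{-20} = - \frac{1}{20}$)
$67 + 67 U{\left(c \right)} = 67 + 67 \left(- \frac{1}{20}\right) = 67 - \frac{67}{20} = \frac{1273}{20}$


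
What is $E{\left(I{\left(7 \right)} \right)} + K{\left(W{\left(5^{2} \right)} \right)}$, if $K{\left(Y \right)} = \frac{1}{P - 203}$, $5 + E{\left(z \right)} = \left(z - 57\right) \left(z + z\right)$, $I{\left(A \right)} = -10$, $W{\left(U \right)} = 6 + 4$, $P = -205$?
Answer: $\frac{544679}{408} \approx 1335.0$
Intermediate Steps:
$W{\left(U \right)} = 10$
$E{\left(z \right)} = -5 + 2 z \left(-57 + z\right)$ ($E{\left(z \right)} = -5 + \left(z - 57\right) \left(z + z\right) = -5 + \left(-57 + z\right) 2 z = -5 + 2 z \left(-57 + z\right)$)
$K{\left(Y \right)} = - \frac{1}{408}$ ($K{\left(Y \right)} = \frac{1}{-205 - 203} = \frac{1}{-408} = - \frac{1}{408}$)
$E{\left(I{\left(7 \right)} \right)} + K{\left(W{\left(5^{2} \right)} \right)} = \left(-5 - -1140 + 2 \left(-10\right)^{2}\right) - \frac{1}{408} = \left(-5 + 1140 + 2 \cdot 100\right) - \frac{1}{408} = \left(-5 + 1140 + 200\right) - \frac{1}{408} = 1335 - \frac{1}{408} = \frac{544679}{408}$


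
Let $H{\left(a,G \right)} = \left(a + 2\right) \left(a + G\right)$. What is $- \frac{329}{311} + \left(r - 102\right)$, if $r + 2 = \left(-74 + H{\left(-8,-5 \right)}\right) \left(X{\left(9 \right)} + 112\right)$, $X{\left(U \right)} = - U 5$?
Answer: $\frac{50675}{311} \approx 162.94$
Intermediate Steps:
$X{\left(U \right)} = - 5 U$
$H{\left(a,G \right)} = \left(2 + a\right) \left(G + a\right)$
$r = 266$ ($r = -2 + \left(-74 + \left(\left(-8\right)^{2} + 2 \left(-5\right) + 2 \left(-8\right) - -40\right)\right) \left(\left(-5\right) 9 + 112\right) = -2 + \left(-74 + \left(64 - 10 - 16 + 40\right)\right) \left(-45 + 112\right) = -2 + \left(-74 + 78\right) 67 = -2 + 4 \cdot 67 = -2 + 268 = 266$)
$- \frac{329}{311} + \left(r - 102\right) = - \frac{329}{311} + \left(266 - 102\right) = \left(-329\right) \frac{1}{311} + 164 = - \frac{329}{311} + 164 = \frac{50675}{311}$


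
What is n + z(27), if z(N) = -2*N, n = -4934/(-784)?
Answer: -18701/392 ≈ -47.707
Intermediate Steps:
n = 2467/392 (n = -4934*(-1/784) = 2467/392 ≈ 6.2934)
n + z(27) = 2467/392 - 2*27 = 2467/392 - 54 = -18701/392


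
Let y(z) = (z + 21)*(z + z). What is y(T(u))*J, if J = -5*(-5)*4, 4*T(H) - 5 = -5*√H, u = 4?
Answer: -9875/2 ≈ -4937.5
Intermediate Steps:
T(H) = 5/4 - 5*√H/4 (T(H) = 5/4 + (-5*√H)/4 = 5/4 - 5*√H/4)
J = 100 (J = 25*4 = 100)
y(z) = 2*z*(21 + z) (y(z) = (21 + z)*(2*z) = 2*z*(21 + z))
y(T(u))*J = (2*(5/4 - 5*√4/4)*(21 + (5/4 - 5*√4/4)))*100 = (2*(5/4 - 5/4*2)*(21 + (5/4 - 5/4*2)))*100 = (2*(5/4 - 5/2)*(21 + (5/4 - 5/2)))*100 = (2*(-5/4)*(21 - 5/4))*100 = (2*(-5/4)*(79/4))*100 = -395/8*100 = -9875/2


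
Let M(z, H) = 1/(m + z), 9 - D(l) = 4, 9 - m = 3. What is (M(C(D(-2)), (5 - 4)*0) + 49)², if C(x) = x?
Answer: 291600/121 ≈ 2409.9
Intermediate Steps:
m = 6 (m = 9 - 1*3 = 9 - 3 = 6)
D(l) = 5 (D(l) = 9 - 1*4 = 9 - 4 = 5)
M(z, H) = 1/(6 + z)
(M(C(D(-2)), (5 - 4)*0) + 49)² = (1/(6 + 5) + 49)² = (1/11 + 49)² = (540/11)² = 291600/121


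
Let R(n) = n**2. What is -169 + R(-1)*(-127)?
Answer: -296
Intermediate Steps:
-169 + R(-1)*(-127) = -169 + (-1)**2*(-127) = -169 + 1*(-127) = -169 - 127 = -296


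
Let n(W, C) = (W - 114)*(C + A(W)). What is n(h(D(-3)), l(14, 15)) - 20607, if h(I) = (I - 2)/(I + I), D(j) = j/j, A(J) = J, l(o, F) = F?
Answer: -89069/4 ≈ -22267.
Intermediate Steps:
D(j) = 1
h(I) = (-2 + I)/(2*I) (h(I) = (-2 + I)/((2*I)) = (-2 + I)*(1/(2*I)) = (-2 + I)/(2*I))
n(W, C) = (-114 + W)*(C + W) (n(W, C) = (W - 114)*(C + W) = (-114 + W)*(C + W))
n(h(D(-3)), l(14, 15)) - 20607 = (((1/2)*(-2 + 1)/1)**2 - 114*15 - 57*(-2 + 1)/1 + 15*((1/2)*(-2 + 1)/1)) - 20607 = (((1/2)*1*(-1))**2 - 1710 - 57*(-1) + 15*((1/2)*1*(-1))) - 20607 = ((-1/2)**2 - 1710 - 114*(-1/2) + 15*(-1/2)) - 20607 = (1/4 - 1710 + 57 - 15/2) - 20607 = -6641/4 - 20607 = -89069/4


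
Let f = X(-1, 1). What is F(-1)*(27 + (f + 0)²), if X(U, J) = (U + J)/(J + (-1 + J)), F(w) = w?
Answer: -27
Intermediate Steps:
X(U, J) = (J + U)/(-1 + 2*J)
f = 0 (f = (1 - 1)/(-1 + 2*1) = 0/(-1 + 2) = 0/1 = 1*0 = 0)
F(-1)*(27 + (f + 0)²) = -(27 + (0 + 0)²) = -(27 + 0²) = -(27 + 0) = -1*27 = -27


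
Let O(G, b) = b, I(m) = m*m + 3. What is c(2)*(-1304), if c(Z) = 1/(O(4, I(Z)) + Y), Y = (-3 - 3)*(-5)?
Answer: -1304/37 ≈ -35.243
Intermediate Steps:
I(m) = 3 + m² (I(m) = m² + 3 = 3 + m²)
Y = 30 (Y = -6*(-5) = 30)
c(Z) = 1/(33 + Z²) (c(Z) = 1/((3 + Z²) + 30) = 1/(33 + Z²))
c(2)*(-1304) = -1304/(33 + 2²) = -1304/(33 + 4) = -1304/37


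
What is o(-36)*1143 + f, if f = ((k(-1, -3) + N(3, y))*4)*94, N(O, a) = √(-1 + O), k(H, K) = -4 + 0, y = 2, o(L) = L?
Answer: -42652 + 376*√2 ≈ -42120.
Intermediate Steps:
k(H, K) = -4
f = -1504 + 376*√2 (f = ((-4 + √(-1 + 3))*4)*94 = ((-4 + √2)*4)*94 = (-16 + 4*√2)*94 = -1504 + 376*√2 ≈ -972.26)
o(-36)*1143 + f = -36*1143 + (-1504 + 376*√2) = -41148 + (-1504 + 376*√2) = -42652 + 376*√2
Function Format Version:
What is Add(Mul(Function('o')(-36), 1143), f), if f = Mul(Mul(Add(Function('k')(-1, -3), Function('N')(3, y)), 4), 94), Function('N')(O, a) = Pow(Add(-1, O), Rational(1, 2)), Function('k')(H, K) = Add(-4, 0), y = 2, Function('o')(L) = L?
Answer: Add(-42652, Mul(376, Pow(2, Rational(1, 2)))) ≈ -42120.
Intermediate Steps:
Function('k')(H, K) = -4
f = Add(-1504, Mul(376, Pow(2, Rational(1, 2)))) (f = Mul(Mul(Add(-4, Pow(Add(-1, 3), Rational(1, 2))), 4), 94) = Mul(Mul(Add(-4, Pow(2, Rational(1, 2))), 4), 94) = Mul(Add(-16, Mul(4, Pow(2, Rational(1, 2)))), 94) = Add(-1504, Mul(376, Pow(2, Rational(1, 2)))) ≈ -972.26)
Add(Mul(Function('o')(-36), 1143), f) = Add(Mul(-36, 1143), Add(-1504, Mul(376, Pow(2, Rational(1, 2))))) = Add(-41148, Add(-1504, Mul(376, Pow(2, Rational(1, 2))))) = Add(-42652, Mul(376, Pow(2, Rational(1, 2))))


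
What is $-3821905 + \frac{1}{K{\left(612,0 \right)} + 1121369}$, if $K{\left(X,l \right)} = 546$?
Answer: $- \frac{4287852548074}{1121915} \approx -3.8219 \cdot 10^{6}$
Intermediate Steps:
$-3821905 + \frac{1}{K{\left(612,0 \right)} + 1121369} = -3821905 + \frac{1}{546 + 1121369} = -3821905 + \frac{1}{1121915} = - \frac{4287852548074}{1121915}$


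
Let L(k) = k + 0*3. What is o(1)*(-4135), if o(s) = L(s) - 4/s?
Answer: 12405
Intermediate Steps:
L(k) = k (L(k) = k + 0 = k)
o(s) = s - 4/s
o(1)*(-4135) = (1 - 4/1)*(-4135) = (1 - 4*1)*(-4135) = (1 - 4)*(-4135) = -3*(-4135) = 12405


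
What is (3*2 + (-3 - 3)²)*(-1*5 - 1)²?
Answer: 1512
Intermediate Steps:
(3*2 + (-3 - 3)²)*(-1*5 - 1)² = (6 + (-6)²)*(-5 - 1)² = (6 + 36)*(-6)² = 42*36 = 1512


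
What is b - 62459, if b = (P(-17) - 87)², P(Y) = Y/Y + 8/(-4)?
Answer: -54715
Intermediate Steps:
P(Y) = -1 (P(Y) = 1 + 8*(-¼) = 1 - 2 = -1)
b = 7744 (b = (-1 - 87)² = (-88)² = 7744)
b - 62459 = 7744 - 62459 = -54715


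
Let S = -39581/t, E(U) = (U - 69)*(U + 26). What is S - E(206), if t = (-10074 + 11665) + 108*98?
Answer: -387009781/12175 ≈ -31787.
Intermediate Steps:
E(U) = (-69 + U)*(26 + U)
t = 12175 (t = 1591 + 10584 = 12175)
S = -39581/12175 ≈ -3.2510
S - E(206) = -39581/12175 - (-1794 + 206² - 43*206) = -39581/12175 - (-1794 + 42436 - 8858) = -39581/12175 - 1*31784 = -39581/12175 - 31784 = -387009781/12175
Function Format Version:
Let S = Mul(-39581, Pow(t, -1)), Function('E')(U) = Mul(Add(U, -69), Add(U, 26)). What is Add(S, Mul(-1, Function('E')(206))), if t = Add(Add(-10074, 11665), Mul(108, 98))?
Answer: Rational(-387009781, 12175) ≈ -31787.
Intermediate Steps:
Function('E')(U) = Mul(Add(-69, U), Add(26, U))
t = 12175 (t = Add(1591, 10584) = 12175)
S = Rational(-39581, 12175) (S = Mul(-39581, Pow(12175, -1)) = Mul(-39581, Rational(1, 12175)) = Rational(-39581, 12175) ≈ -3.2510)
Add(S, Mul(-1, Function('E')(206))) = Add(Rational(-39581, 12175), Mul(-1, Add(-1794, Pow(206, 2), Mul(-43, 206)))) = Add(Rational(-39581, 12175), Mul(-1, Add(-1794, 42436, -8858))) = Add(Rational(-39581, 12175), Mul(-1, 31784)) = Add(Rational(-39581, 12175), -31784) = Rational(-387009781, 12175)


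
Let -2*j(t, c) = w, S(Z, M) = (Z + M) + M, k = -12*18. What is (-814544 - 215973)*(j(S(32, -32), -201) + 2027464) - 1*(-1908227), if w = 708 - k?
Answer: -2088858111807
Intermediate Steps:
k = -216
S(Z, M) = Z + 2*M (S(Z, M) = (M + Z) + M = Z + 2*M)
w = 924 (w = 708 - 1*(-216) = 708 + 216 = 924)
j(t, c) = -462 (j(t, c) = -½*924 = -462)
(-814544 - 215973)*(j(S(32, -32), -201) + 2027464) - 1*(-1908227) = (-814544 - 215973)*(-462 + 2027464) - 1*(-1908227) = -1030517*2027002 + 1908227 = -2088860020034 + 1908227 = -2088858111807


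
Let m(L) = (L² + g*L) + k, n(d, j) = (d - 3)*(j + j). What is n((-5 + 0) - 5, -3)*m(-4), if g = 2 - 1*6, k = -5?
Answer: 2106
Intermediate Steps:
n(d, j) = 2*j*(-3 + d) (n(d, j) = (-3 + d)*(2*j) = 2*j*(-3 + d))
g = -4 (g = 2 - 6 = -4)
m(L) = -5 + L² - 4*L (m(L) = (L² - 4*L) - 5 = -5 + L² - 4*L)
n((-5 + 0) - 5, -3)*m(-4) = (2*(-3)*(-3 + ((-5 + 0) - 5)))*(-5 + (-4)² - 4*(-4)) = (2*(-3)*(-3 + (-5 - 5)))*(-5 + 16 + 16) = (2*(-3)*(-3 - 10))*27 = (2*(-3)*(-13))*27 = 78*27 = 2106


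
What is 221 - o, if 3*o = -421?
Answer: 1084/3 ≈ 361.33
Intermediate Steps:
o = -421/3 (o = (⅓)*(-421) = -421/3 ≈ -140.33)
221 - o = 221 - 1*(-421/3) = 221 + 421/3 = 1084/3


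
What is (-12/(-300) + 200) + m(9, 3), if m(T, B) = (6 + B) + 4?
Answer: 5326/25 ≈ 213.04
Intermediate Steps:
m(T, B) = 10 + B
(-12/(-300) + 200) + m(9, 3) = (-12/(-300) + 200) + (10 + 3) = (-12*(-1/300) + 200) + 13 = (1/25 + 200) + 13 = 5001/25 + 13 = 5326/25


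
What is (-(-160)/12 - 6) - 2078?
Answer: -6212/3 ≈ -2070.7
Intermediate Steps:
(-(-160)/12 - 6) - 2078 = (-5*(-8/3) - 6) - 2078 = (40/3 - 6) - 2078 = 22/3 - 2078 = -6212/3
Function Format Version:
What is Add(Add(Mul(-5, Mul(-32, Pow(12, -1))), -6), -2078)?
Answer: Rational(-6212, 3) ≈ -2070.7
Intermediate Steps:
Add(Add(Mul(-5, Mul(-32, Pow(12, -1))), -6), -2078) = Add(Add(Mul(-5, Mul(-32, Rational(1, 12))), -6), -2078) = Add(Add(Mul(-5, Rational(-8, 3)), -6), -2078) = Add(Add(Rational(40, 3), -6), -2078) = Add(Rational(22, 3), -2078) = Rational(-6212, 3)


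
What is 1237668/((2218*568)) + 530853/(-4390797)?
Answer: 397130632627/460969286644 ≈ 0.86151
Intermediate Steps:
1237668/((2218*568)) + 530853/(-4390797) = 1237668/1259824 + 530853*(-1/4390797) = 1237668*(1/1259824) - 176951/1463599 = 309417/314956 - 176951/1463599 = 397130632627/460969286644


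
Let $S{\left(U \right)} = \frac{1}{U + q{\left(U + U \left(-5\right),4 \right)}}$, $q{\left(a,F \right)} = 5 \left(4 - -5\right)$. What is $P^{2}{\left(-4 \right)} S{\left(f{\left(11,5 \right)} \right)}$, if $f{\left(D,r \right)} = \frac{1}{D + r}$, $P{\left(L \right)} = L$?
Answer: $\frac{256}{721} \approx 0.35506$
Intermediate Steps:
$q{\left(a,F \right)} = 45$ ($q{\left(a,F \right)} = 5 \left(4 + 5\right) = 5 \cdot 9 = 45$)
$S{\left(U \right)} = \frac{1}{45 + U}$ ($S{\left(U \right)} = \frac{1}{U + 45} = \frac{1}{45 + U}$)
$P^{2}{\left(-4 \right)} S{\left(f{\left(11,5 \right)} \right)} = \frac{\left(-4\right)^{2}}{45 + \frac{1}{11 + 5}} = \frac{16}{45 + \frac{1}{16}} = \frac{16}{\frac{721}{16}} = 16 \cdot \frac{16}{721} = \frac{256}{721}$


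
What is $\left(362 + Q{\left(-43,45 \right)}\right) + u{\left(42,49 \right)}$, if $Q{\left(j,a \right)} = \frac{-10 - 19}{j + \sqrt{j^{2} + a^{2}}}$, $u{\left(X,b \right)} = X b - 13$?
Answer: $\frac{4872928}{2025} - \frac{29 \sqrt{3874}}{2025} \approx 2405.5$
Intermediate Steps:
$u{\left(X,b \right)} = -13 + X b$
$Q{\left(j,a \right)} = - \frac{29}{j + \sqrt{a^{2} + j^{2}}}$
$\left(362 + Q{\left(-43,45 \right)}\right) + u{\left(42,49 \right)} = \left(362 - \frac{29}{-43 + \sqrt{45^{2} + \left(-43\right)^{2}}}\right) + \left(-13 + 42 \cdot 49\right) = \left(362 - \frac{29}{-43 + \sqrt{2025 + 1849}}\right) + \left(-13 + 2058\right) = \left(362 - \frac{29}{-43 + \sqrt{3874}}\right) + 2045 = 2407 - \frac{29}{-43 + \sqrt{3874}}$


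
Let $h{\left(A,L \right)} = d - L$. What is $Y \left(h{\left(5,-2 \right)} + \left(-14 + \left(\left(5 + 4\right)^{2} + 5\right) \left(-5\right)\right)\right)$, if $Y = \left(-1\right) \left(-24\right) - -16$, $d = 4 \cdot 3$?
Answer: $-17200$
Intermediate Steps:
$d = 12$
$h{\left(A,L \right)} = 12 - L$
$Y = 40$ ($Y = 24 + 16 = 40$)
$Y \left(h{\left(5,-2 \right)} + \left(-14 + \left(\left(5 + 4\right)^{2} + 5\right) \left(-5\right)\right)\right) = 40 \left(\left(12 - -2\right) + \left(-14 + \left(\left(5 + 4\right)^{2} + 5\right) \left(-5\right)\right)\right) = 40 \left(\left(12 + 2\right) + \left(-14 + \left(9^{2} + 5\right) \left(-5\right)\right)\right) = 40 \left(14 + \left(-14 + \left(81 + 5\right) \left(-5\right)\right)\right) = 40 \left(14 + \left(-14 + 86 \left(-5\right)\right)\right) = 40 \left(14 - 444\right) = 40 \left(-430\right) = -17200$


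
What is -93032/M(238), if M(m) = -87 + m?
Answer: -93032/151 ≈ -616.11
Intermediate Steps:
-93032/M(238) = -93032/(-87 + 238) = -93032/151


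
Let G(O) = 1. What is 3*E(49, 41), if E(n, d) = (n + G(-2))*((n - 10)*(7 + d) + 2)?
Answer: 281100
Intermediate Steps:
E(n, d) = (1 + n)*(2 + (-10 + n)*(7 + d)) (E(n, d) = (n + 1)*((n - 10)*(7 + d) + 2) = (1 + n)*((-10 + n)*(7 + d) + 2) = (1 + n)*(2 + (-10 + n)*(7 + d)))
3*E(49, 41) = 3*(-68 - 61*49 - 10*41 + 7*49² + 41*49² - 9*41*49) = 3*(-68 - 2989 - 410 + 7*2401 + 41*2401 - 18081) = 3*(-68 - 2989 - 410 + 16807 + 98441 - 18081) = 3*93700 = 281100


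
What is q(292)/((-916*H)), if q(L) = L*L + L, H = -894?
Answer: 21389/204726 ≈ 0.10448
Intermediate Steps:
q(L) = L + L² (q(L) = L² + L = L + L²)
q(292)/((-916*H)) = (292*(1 + 292))/((-916*(-894))) = (292*293)/818904 = 85556*(1/818904) = 21389/204726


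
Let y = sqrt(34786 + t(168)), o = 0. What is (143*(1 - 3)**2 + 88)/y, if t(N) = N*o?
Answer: 330*sqrt(34786)/17393 ≈ 3.5387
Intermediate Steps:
t(N) = 0 (t(N) = N*0 = 0)
y = sqrt(34786) (y = sqrt(34786 + 0) = sqrt(34786) ≈ 186.51)
(143*(1 - 3)**2 + 88)/y = (143*(1 - 3)**2 + 88)/(sqrt(34786)) = (143*(-2)**2 + 88)*(sqrt(34786)/34786) = (143*4 + 88)*(sqrt(34786)/34786) = (572 + 88)*(sqrt(34786)/34786) = 660*(sqrt(34786)/34786) = 330*sqrt(34786)/17393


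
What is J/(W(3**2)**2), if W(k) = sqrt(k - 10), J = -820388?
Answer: 820388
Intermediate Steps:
W(k) = sqrt(-10 + k)
J/(W(3**2)**2) = -820388/(-10 + 3**2) = -820388/(-10 + 9) = -820388/((sqrt(-1))**2) = -820388/(I**2) = -820388/(-1) = -820388*(-1) = 820388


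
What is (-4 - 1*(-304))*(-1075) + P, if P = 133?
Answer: -322367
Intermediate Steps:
(-4 - 1*(-304))*(-1075) + P = (-4 - 1*(-304))*(-1075) + 133 = (-4 + 304)*(-1075) + 133 = 300*(-1075) + 133 = -322500 + 133 = -322367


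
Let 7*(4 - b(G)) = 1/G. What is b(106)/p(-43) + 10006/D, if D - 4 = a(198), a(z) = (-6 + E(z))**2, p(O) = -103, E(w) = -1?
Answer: 14425685/76426 ≈ 188.75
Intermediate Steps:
b(G) = 4 - 1/(7*G)
a(z) = 49 (a(z) = (-6 - 1)**2 = (-7)**2 = 49)
D = 53 (D = 4 + 49 = 53)
b(106)/p(-43) + 10006/D = (4 - 1/7/106)/(-103) + 10006/53 = (4 - 1/7*1/106)*(-1/103) + 10006*(1/53) = (4 - 1/742)*(-1/103) + 10006/53 = (2967/742)*(-1/103) + 10006/53 = -2967/76426 + 10006/53 = 14425685/76426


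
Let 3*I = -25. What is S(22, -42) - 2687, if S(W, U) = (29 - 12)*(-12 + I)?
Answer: -9098/3 ≈ -3032.7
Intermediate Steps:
I = -25/3 (I = (1/3)*(-25) = -25/3 ≈ -8.3333)
S(W, U) = -1037/3 (S(W, U) = (29 - 12)*(-12 - 25/3) = 17*(-61/3) = -1037/3)
S(22, -42) - 2687 = -1037/3 - 2687 = -9098/3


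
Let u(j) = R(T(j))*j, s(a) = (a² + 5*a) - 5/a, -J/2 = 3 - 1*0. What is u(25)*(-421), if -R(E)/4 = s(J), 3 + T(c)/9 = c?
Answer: 863050/3 ≈ 2.8768e+5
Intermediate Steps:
T(c) = -27 + 9*c
J = -6 (J = -2*(3 - 1*0) = -2*(3 + 0) = -2*3 = -6)
s(a) = a² - 5/a + 5*a
R(E) = -82/3 (R(E) = -4*(-5 + (-6)²*(5 - 6))/(-6) = -(-2)*(-5 + 36*(-1))/3 = -(-2)*(-5 - 36)/3 = -(-2)*(-41)/3 = -4*41/6 = -82/3)
u(j) = -82*j/3
u(25)*(-421) = -82/3*25*(-421) = -2050/3*(-421) = 863050/3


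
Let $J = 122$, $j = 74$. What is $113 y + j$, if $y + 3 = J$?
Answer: $13521$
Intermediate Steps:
$y = 119$ ($y = -3 + 122 = 119$)
$113 y + j = 113 \cdot 119 + 74 = 13447 + 74 = 13521$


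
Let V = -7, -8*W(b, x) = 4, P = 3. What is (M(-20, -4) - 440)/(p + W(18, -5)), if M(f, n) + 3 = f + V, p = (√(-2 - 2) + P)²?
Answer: -940/73 + 7520*I/219 ≈ -12.877 + 34.338*I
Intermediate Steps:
W(b, x) = -½ (W(b, x) = -⅛*4 = -½)
p = (3 + 2*I)² (p = (√(-2 - 2) + 3)² = (√(-4) + 3)² = (2*I + 3)² = (3 + 2*I)² ≈ 5.0 + 12.0*I)
M(f, n) = -10 + f (M(f, n) = -3 + (f - 7) = -3 + (-7 + f) = -10 + f)
(M(-20, -4) - 440)/(p + W(18, -5)) = ((-10 - 20) - 440)/((5 + 12*I) - ½) = (-30 - 440)/(9/2 + 12*I) = -1880*(9/2 - 12*I)/657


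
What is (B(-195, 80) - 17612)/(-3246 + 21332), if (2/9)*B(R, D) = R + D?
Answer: -36259/36172 ≈ -1.0024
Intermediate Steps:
B(R, D) = 9*D/2 + 9*R/2 (B(R, D) = 9*(R + D)/2 = 9*(D + R)/2 = 9*D/2 + 9*R/2)
(B(-195, 80) - 17612)/(-3246 + 21332) = (((9/2)*80 + (9/2)*(-195)) - 17612)/(-3246 + 21332) = ((360 - 1755/2) - 17612)/18086 = (-1035/2 - 17612)*(1/18086) = -36259/2*1/18086 = -36259/36172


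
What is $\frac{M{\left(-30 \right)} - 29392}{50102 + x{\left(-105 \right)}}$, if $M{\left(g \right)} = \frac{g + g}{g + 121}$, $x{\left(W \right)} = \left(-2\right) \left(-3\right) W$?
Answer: $- \frac{668683}{1125488} \approx -0.59413$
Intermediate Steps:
$x{\left(W \right)} = 6 W$
$M{\left(g \right)} = \frac{2 g}{121 + g}$
$\frac{M{\left(-30 \right)} - 29392}{50102 + x{\left(-105 \right)}} = \frac{2 \left(-30\right) \frac{1}{121 - 30} - 29392}{50102 + 6 \left(-105\right)} = \frac{2 \left(-30\right) \frac{1}{91} - 29392}{50102 - 630} = \frac{2 \left(-30\right) \frac{1}{91} - 29392}{49472} = \left(- \frac{60}{91} - 29392\right) \frac{1}{49472} = \left(- \frac{2674732}{91}\right) \frac{1}{49472} = - \frac{668683}{1125488}$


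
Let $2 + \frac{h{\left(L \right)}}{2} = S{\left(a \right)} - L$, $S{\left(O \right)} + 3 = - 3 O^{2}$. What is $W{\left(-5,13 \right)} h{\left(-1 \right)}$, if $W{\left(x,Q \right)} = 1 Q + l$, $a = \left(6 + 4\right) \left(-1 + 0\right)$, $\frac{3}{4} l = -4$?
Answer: $- \frac{13984}{3} \approx -4661.3$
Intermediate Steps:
$l = - \frac{16}{3}$ ($l = \frac{4}{3} \left(-4\right) = - \frac{16}{3} \approx -5.3333$)
$a = -10$ ($a = 10 \left(-1\right) = -10$)
$S{\left(O \right)} = -3 - 3 O^{2}$
$W{\left(x,Q \right)} = - \frac{16}{3} + Q$ ($W{\left(x,Q \right)} = 1 Q - \frac{16}{3} = Q - \frac{16}{3} = - \frac{16}{3} + Q$)
$h{\left(L \right)} = -610 - 2 L$ ($h{\left(L \right)} = -4 + 2 \left(\left(-3 - 3 \left(-10\right)^{2}\right) - L\right) = -4 + 2 \left(\left(-3 - 300\right) - L\right) = -4 + 2 \left(-303 - L\right) = -4 - \left(606 + 2 L\right) = -610 - 2 L$)
$W{\left(-5,13 \right)} h{\left(-1 \right)} = \left(- \frac{16}{3} + 13\right) \left(-610 - -2\right) = \frac{23 \left(-610 + 2\right)}{3} = \frac{23}{3} \left(-608\right) = - \frac{13984}{3}$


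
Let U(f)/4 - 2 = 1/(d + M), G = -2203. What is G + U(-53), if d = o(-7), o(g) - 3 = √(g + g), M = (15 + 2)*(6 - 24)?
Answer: -201552697/91823 - 4*I*√14/91823 ≈ -2195.0 - 0.00016299*I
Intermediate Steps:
M = -306 (M = 17*(-18) = -306)
o(g) = 3 + √2*√g (o(g) = 3 + √(g + g) = 3 + √(2*g) = 3 + √2*√g)
d = 3 + I*√14 (d = 3 + √2*√(-7) = 3 + √2*(I*√7) = 3 + I*√14 ≈ 3.0 + 3.7417*I)
U(f) = 8 + 4/(-303 + I*√14) (U(f) = 8 + 4/((3 + I*√14) - 306) = 8 + 4/(-303 + I*√14))
G + U(-53) = -2203 + (733372/91823 - 4*I*√14/91823) = -201552697/91823 - 4*I*√14/91823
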